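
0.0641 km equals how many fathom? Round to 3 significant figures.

1 km = 546.807 fathom.
Then 0.0641 × 546.807 ≈ 35.1 fathom.

35.1 fathoms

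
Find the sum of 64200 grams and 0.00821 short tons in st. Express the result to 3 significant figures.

11.3 st

64200 g = 10.1098 st and 0.00821 short ton = 1.17286 st.
10.1098 + 1.17286 ≈ 11.3 st.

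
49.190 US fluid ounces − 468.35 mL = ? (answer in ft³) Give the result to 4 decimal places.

49.190 US fl oz = 0.0513730 ft³ and 468.35 mL = 0.0165396 ft³.
0.0513730 − 0.0165396 ≈ 0.0348 ft³.

0.0348 cubic feet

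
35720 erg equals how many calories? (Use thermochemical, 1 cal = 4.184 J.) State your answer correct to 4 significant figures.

1 erg = 2.39006 × 10^-8 cal.
So 35720 × 2.39006 × 10^-8 ≈ 0.0008537 cal.

0.0008537 cal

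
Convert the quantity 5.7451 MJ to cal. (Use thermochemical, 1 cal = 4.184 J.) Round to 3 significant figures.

1 MJ = 239006 cal.
Thus 5.7451 × 239006 ≈ 1.37e+6 cal.

1.37e+6 cal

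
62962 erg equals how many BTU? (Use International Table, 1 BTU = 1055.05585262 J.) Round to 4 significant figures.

1 erg = 9.47817 × 10^-11 BTU.
So 62962 × 9.47817 × 10^-11 ≈ 5.968 × 10^-6 BTU.

5.968 × 10^-6 British thermal units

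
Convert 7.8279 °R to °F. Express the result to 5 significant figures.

-451.84 °F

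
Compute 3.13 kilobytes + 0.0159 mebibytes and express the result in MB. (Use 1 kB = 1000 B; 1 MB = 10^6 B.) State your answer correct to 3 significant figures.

3.13 kB = 0.00313000 MB and 0.0159 MiB = 0.0166724 MB.
0.00313000 + 0.0166724 ≈ 0.0198 MB.

0.0198 megabytes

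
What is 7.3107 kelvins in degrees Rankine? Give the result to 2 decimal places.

13.16 °R

°R = K × 9/5.
Applying the formula gives 13.16 °R.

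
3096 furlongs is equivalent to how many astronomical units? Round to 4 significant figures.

4.163e-6 au

1 furlong = 1.34473e-9 au.
Then 3096 × 1.34473e-9 ≈ 4.163e-6 au.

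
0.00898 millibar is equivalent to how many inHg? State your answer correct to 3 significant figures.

0.000265 inHg

1 millibar = 0.0295300 inches of mercury.
Then 0.00898 × 0.0295300 ≈ 0.000265 inHg.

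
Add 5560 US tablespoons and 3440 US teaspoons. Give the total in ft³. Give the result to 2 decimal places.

5560 US tbsp = 2.90337 ft³ and 3440 US tsp = 0.598777 ft³.
2.90337 + 0.598777 ≈ 3.50 ft³.

3.50 cubic feet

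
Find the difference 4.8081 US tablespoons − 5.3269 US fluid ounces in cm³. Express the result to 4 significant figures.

4.8081 US tbsp = 71.0962 cm³ and 5.3269 US fl oz = 157.535 cm³.
71.0962 − 157.535 ≈ -86.44 cm³.

-86.44 cubic centimeters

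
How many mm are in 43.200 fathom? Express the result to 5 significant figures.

1 fathom = 1828.80 mm.
So 43.200 × 1828.80 ≈ 79004 mm.

79004 mm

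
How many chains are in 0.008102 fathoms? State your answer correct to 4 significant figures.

1 fathom = 0.0909091 chain.
0.008102 × 0.0909091 ≈ 0.0007365 chain.

0.0007365 chain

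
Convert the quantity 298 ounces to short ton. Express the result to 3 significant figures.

0.00931 short ton

1 oz = 3.12500e-5 short tons.
Then 298 × 3.12500e-5 ≈ 0.00931 short ton.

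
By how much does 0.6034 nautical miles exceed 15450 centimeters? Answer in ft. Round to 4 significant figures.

0.6034 nmi = 3666.33 ft and 15450 cm = 506.890 ft.
3666.33 − 506.890 ≈ 3159 ft.

3159 ft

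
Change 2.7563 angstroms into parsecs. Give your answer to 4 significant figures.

1 Å = 3.24078e-27 parsecs.
So 2.7563 × 3.24078e-27 ≈ 8.933e-27 pc.

8.933e-27 pc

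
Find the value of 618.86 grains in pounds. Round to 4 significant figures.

0.08841 lb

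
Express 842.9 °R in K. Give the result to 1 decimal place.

°R = K × 9/5.
Applying the formula gives 468.3 K.

468.3 K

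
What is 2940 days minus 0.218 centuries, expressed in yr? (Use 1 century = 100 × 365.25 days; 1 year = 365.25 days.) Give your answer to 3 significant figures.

-13.8 years

2940 d = 8.04928 yr and 0.218 century = 21.8000 yr.
8.04928 − 21.8000 ≈ -13.8 yr.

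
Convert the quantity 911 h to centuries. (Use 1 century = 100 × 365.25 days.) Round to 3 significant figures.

1 h = 1.14077 × 10^-6 centuries.
911 × 1.14077 × 10^-6 ≈ 0.00104 century.

0.00104 century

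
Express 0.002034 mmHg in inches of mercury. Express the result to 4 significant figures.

1 mmHg = 0.0393701 inHg.
So 0.002034 × 0.0393701 ≈ 8.008 × 10^-5 inHg.

8.008 × 10^-5 inches of mercury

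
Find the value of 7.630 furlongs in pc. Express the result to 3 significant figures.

1 furlong = 6.51941e-15 parsecs.
7.630 × 6.51941e-15 ≈ 4.97e-14 pc.

4.97e-14 parsecs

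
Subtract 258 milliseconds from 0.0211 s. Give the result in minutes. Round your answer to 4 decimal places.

-0.0039 minutes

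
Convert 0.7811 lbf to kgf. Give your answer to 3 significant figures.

0.354 kgf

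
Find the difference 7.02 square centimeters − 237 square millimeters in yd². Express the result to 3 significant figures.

7.02 cm² = 0.000839585 yd² and 237 mm² = 0.000283450 yd².
0.000839585 − 0.000283450 ≈ 0.000556 yd².

0.000556 square yards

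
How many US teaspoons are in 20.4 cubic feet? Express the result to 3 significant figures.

117000 US teaspoons

1 ft³ = 5745.04 US teaspoons.
20.4 × 5745.04 ≈ 117000 US tsp.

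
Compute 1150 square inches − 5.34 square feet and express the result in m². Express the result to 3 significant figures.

0.246 m²

1150 in² = 0.741934 m² and 5.34 ft² = 0.496102 m².
0.741934 − 0.496102 ≈ 0.246 m².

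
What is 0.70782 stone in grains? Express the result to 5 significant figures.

69366 grains

1 stone = 98000.0 gr.
Then 0.70782 × 98000.0 ≈ 69366 gr.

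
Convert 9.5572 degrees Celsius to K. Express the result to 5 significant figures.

282.71 K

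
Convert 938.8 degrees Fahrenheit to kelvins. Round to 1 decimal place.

K = (°F + 459.67) × 5/9.
Applying the formula gives 776.9 K.

776.9 kelvins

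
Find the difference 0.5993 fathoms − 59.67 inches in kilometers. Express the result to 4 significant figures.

0.5993 fathom = 0.00109600 km and 59.67 in = 0.00151562 km.
0.00109600 − 0.00151562 ≈ -0.0004196 km.

-0.0004196 km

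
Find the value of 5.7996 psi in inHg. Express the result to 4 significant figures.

1 pound per square inch = 2.03602 inHg.
So 5.7996 × 2.03602 ≈ 11.81 inHg.

11.81 inHg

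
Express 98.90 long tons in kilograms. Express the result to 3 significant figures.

1 long ton = 1016.05 kilograms.
So 98.90 × 1016.05 ≈ 100000 kg.

100000 kilograms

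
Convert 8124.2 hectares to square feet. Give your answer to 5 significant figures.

1 hectare = 107639 ft².
8124.2 × 107639 ≈ 8.7448e+8 ft².

8.7448e+8 ft²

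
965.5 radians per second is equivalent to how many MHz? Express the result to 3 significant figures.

0.000154 MHz

1 rad/s = 1.59155e-7 MHz.
Then 965.5 × 1.59155e-7 ≈ 0.000154 MHz.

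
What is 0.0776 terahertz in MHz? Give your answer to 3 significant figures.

1 terahertz = 1.00000 × 10^6 MHz.
0.0776 × 1.00000 × 10^6 ≈ 77600 MHz.

77600 MHz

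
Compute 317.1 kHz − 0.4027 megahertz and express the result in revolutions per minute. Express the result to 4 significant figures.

-5.136 × 10^6 rpm

317.1 kHz = 1.90260 × 10^7 rpm and 0.4027 MHz = 2.41620 × 10^7 rpm.
1.90260 × 10^7 − 2.41620 × 10^7 ≈ -5.136 × 10^6 rpm.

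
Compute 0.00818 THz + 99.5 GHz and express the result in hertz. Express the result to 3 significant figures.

1.08 × 10^11 Hz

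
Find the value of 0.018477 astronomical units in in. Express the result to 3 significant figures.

1.09e+11 in

1 astronomical unit = 5.88968e+12 inches.
Thus 0.018477 × 5.88968e+12 ≈ 1.09e+11 in.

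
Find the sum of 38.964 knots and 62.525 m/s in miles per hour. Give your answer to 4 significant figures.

184.7 mph

38.964 kn = 44.8390 mph and 62.525 m/s = 139.864 mph.
44.8390 + 139.864 ≈ 184.7 mph.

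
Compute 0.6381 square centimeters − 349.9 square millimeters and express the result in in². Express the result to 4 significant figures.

-0.4434 square inches

0.6381 cm² = 0.0989057 in² and 349.9 mm² = 0.542346 in².
0.0989057 − 0.542346 ≈ -0.4434 in².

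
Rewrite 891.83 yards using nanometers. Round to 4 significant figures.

1 yd = 9.14400 × 10^8 nm.
Thus 891.83 × 9.14400 × 10^8 ≈ 8.155 × 10^11 nm.

8.155 × 10^11 nanometers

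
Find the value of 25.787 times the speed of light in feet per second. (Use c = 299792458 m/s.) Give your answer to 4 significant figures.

1 speed of light = 9.83571 × 10^8 ft/s.
So 25.787 × 9.83571 × 10^8 ≈ 2.536 × 10^10 ft/s.

2.536 × 10^10 ft/s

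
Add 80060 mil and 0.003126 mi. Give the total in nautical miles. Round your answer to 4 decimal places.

0.0038 nmi

80060 mil = 0.00109802 nmi and 0.003126 mi = 0.00271642 nmi.
0.00109802 + 0.00271642 ≈ 0.0038 nmi.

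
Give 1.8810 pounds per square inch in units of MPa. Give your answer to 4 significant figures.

1 pound per square inch = 0.00689476 MPa.
Then 1.8810 × 0.00689476 ≈ 0.01297 MPa.

0.01297 megapascals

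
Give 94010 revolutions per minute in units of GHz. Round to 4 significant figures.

1 rpm = 1.66667e-11 GHz.
94010 × 1.66667e-11 ≈ 1.567e-6 GHz.

1.567e-6 gigahertz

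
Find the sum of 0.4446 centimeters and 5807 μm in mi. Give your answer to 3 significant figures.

6.37 × 10^-6 mi

0.4446 cm = 2.76262 × 10^-6 mi and 5807 μm = 3.60830 × 10^-6 mi.
2.76262 × 10^-6 + 3.60830 × 10^-6 ≈ 6.37 × 10^-6 mi.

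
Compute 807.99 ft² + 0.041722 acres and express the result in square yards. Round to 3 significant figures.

292 yd²

807.99 ft² = 89.7767 yd² and 0.041722 acre = 201.934 yd².
89.7767 + 201.934 ≈ 292 yd².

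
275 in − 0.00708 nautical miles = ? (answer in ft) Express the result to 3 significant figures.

275 in = 22.9167 ft and 0.00708 nmi = 43.0189 ft.
22.9167 − 43.0189 ≈ -20.1 ft.

-20.1 ft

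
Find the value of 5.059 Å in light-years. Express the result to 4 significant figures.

5.347 × 10^-26 ly

1 angstrom = 1.05700 × 10^-26 light-years.
Thus 5.059 × 1.05700 × 10^-26 ≈ 5.347 × 10^-26 ly.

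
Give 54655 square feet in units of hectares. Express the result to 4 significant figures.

0.5078 ha

1 square foot = 9.29030 × 10^-6 ha.
54655 × 9.29030 × 10^-6 ≈ 0.5078 ha.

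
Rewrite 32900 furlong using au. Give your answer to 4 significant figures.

1 furlong = 1.34473 × 10^-9 astronomical units.
Then 32900 × 1.34473 × 10^-9 ≈ 4.424 × 10^-5 au.

4.424 × 10^-5 au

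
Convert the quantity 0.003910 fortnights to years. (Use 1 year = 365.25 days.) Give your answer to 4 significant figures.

1 fortnight = 0.0383299 yr.
Thus 0.003910 × 0.0383299 ≈ 0.0001499 yr.

0.0001499 yr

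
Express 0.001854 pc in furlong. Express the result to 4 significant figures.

2.844e+11 furlongs

1 pc = 1.53388e+14 furlong.
Thus 0.001854 × 1.53388e+14 ≈ 2.844e+11 furlong.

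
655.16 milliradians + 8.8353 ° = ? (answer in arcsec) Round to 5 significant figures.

655.16 mrad = 135136 arcsec and 8.8353 ° = 31807.1 arcsec.
135136 + 31807.1 ≈ 166940 arcsec.

166940 arcsec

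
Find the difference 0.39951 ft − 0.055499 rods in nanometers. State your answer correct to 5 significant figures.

-1.5734 × 10^8 nanometers

0.39951 ft = 1.2177065 × 10^8 nm and 0.055499 rod = 2.7911557 × 10^8 nm.
1.2177065 × 10^8 − 2.7911557 × 10^8 ≈ -1.5734 × 10^8 nm.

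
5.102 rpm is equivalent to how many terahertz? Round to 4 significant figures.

1 revolution per minute = 1.66667e-14 terahertz.
So 5.102 × 1.66667e-14 ≈ 8.503e-14 THz.

8.503e-14 THz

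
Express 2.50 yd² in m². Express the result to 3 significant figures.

2.09 m²

1 square yard = 0.836127 square meters.
Thus 2.50 × 0.836127 ≈ 2.09 m².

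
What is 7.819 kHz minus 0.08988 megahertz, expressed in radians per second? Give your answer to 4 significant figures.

7.819 kHz = 49128.2 rad/s and 0.08988 MHz = 564733 rad/s.
49128.2 − 564733 ≈ -515600 rad/s.

-515600 radians per second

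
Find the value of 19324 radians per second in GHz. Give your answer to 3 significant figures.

3.08 × 10^-6 gigahertz

1 rad/s = 1.59155 × 10^-10 gigahertz.
Then 19324 × 1.59155 × 10^-10 ≈ 3.08 × 10^-6 GHz.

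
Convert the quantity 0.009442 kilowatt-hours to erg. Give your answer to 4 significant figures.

3.399e+11 erg

1 kWh = 3.60000e+13 erg.
So 0.009442 × 3.60000e+13 ≈ 3.399e+11 erg.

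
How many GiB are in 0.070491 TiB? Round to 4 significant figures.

72.18 gibibytes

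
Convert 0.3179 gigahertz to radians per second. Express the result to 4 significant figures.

1.997e+9 radians per second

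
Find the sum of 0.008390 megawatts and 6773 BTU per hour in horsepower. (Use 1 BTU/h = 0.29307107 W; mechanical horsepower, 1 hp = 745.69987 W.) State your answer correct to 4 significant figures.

0.008390 MW = 11.2512 hp and 6773 BTU/h = 2.66189 hp.
11.2512 + 2.66189 ≈ 13.91 hp.

13.91 hp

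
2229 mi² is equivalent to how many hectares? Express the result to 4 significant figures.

1 square mile = 258.999 hectares.
Thus 2229 × 258.999 ≈ 577300 ha.

577300 ha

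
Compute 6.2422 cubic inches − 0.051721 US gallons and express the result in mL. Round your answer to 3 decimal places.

-93.494 mL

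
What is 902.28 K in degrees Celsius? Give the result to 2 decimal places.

629.13 °C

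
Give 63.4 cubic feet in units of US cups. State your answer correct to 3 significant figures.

1 ft³ = 119.688 US cups.
Then 63.4 × 119.688 ≈ 7590 US cup.

7590 US cup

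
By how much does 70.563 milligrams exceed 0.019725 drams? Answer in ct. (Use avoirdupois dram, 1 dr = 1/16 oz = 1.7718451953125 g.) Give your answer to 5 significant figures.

0.17807 carats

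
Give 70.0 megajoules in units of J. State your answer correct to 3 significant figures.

7.00 × 10^7 joules

1 MJ = 1.00000 × 10^6 joules.
70.0 × 1.00000 × 10^6 ≈ 7.00 × 10^7 J.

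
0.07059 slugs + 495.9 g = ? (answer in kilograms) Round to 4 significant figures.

1.526 kg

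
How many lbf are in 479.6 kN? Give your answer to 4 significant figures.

107800 pounds-force

1 kN = 224.809 lbf.
So 479.6 × 224.809 ≈ 107800 lbf.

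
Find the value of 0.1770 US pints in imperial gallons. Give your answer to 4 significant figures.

0.01842 imp gal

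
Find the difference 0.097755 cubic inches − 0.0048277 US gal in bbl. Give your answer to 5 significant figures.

0.097755 in³ = 1.00758e-5 bbl and 0.0048277 US gal = 0.000114945 bbl.
1.00758e-5 − 0.000114945 ≈ -0.00010487 bbl.

-0.00010487 oil barrels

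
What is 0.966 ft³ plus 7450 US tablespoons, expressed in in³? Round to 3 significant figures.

8390 in³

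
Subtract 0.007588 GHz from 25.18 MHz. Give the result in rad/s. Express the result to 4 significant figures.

1.105e+8 rad/s

25.18 MHz = 1.58211e+8 rad/s and 0.007588 GHz = 4.76768e+7 rad/s.
1.58211e+8 − 4.76768e+7 ≈ 1.105e+8 rad/s.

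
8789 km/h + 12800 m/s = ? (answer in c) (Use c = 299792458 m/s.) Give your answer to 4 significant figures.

8789 km/h = 8.14360e-6 c and 12800 m/s = 4.26962e-5 c.
8.14360e-6 + 4.26962e-5 ≈ 5.084e-5 c.

5.084e-5 times the speed of light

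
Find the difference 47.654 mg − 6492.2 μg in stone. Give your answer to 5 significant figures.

6.4819 × 10^-6 stone

47.654 mg = 7.50422 × 10^-6 st and 6492.2 μg = 1.02235 × 10^-6 st.
7.50422 × 10^-6 − 1.02235 × 10^-6 ≈ 6.4819 × 10^-6 st.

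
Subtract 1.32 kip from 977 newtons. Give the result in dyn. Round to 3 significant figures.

977 N = 9.77000 × 10^7 dyn and 1.32 kip = 5.87165 × 10^8 dyn.
9.77000 × 10^7 − 5.87165 × 10^8 ≈ -4.89 × 10^8 dyn.

-4.89 × 10^8 dyn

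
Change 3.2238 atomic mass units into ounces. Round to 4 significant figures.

1.888e-25 oz

1 atomic mass unit = 5.85738e-26 oz.
Then 3.2238 × 5.85738e-26 ≈ 1.888e-25 oz.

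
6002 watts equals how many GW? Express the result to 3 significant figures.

6.00e-6 GW

1 watt = 1.00000e-9 GW.
Thus 6002 × 1.00000e-9 ≈ 6.00e-6 GW.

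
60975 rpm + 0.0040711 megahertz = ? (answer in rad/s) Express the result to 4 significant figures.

31960 radians per second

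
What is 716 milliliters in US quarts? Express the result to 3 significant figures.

1 mL = 0.00105669 US quarts.
Then 716 × 0.00105669 ≈ 0.757 US qt.

0.757 US quarts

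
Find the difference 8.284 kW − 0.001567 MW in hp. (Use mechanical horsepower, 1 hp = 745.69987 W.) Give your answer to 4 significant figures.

8.284 kW = 11.1090 hp and 0.001567 MW = 2.10138 hp.
11.1090 − 2.10138 ≈ 9.008 hp.

9.008 hp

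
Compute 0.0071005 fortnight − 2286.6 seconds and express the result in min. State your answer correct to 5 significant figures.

0.0071005 fortnight = 143.146 min and 2286.6 s = 38.1100 min.
143.146 − 38.1100 ≈ 105.04 min.

105.04 minutes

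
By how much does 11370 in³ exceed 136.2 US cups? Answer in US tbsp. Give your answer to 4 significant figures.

11370 in³ = 12600.5 US tbsp and 136.2 US cup = 2179.20 US tbsp.
12600.5 − 2179.20 ≈ 10420 US tbsp.

10420 US tablespoons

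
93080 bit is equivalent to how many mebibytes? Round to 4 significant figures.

0.01110 mebibytes

1 bit = 1.19209e-7 MiB.
Then 93080 × 1.19209e-7 ≈ 0.01110 MiB.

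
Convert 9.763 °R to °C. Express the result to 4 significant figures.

-267.7 °C

°R = (°C + 273.15) × 9/5.
Applying the formula gives -267.7 °C.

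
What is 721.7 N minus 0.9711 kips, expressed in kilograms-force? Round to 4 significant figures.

-366.9 kgf

721.7 N = 73.5929 kgf and 0.9711 kip = 440.484 kgf.
73.5929 − 440.484 ≈ -366.9 kgf.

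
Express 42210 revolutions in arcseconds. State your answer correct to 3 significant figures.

1 rev = 1.29600e+6 arcsec.
So 42210 × 1.29600e+6 ≈ 5.47e+10 arcsec.

5.47e+10 arcseconds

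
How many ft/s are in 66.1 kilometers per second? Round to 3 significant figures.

217000 ft/s

1 km/s = 3280.84 ft/s.
Thus 66.1 × 3280.84 ≈ 217000 ft/s.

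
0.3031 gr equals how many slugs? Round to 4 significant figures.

1 gr = 4.44014e-6 slug.
Then 0.3031 × 4.44014e-6 ≈ 1.346e-6 slug.

1.346e-6 slug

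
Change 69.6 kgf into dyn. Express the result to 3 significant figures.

1 kgf = 980665 dyn.
Then 69.6 × 980665 ≈ 6.83e+7 dyn.

6.83e+7 dynes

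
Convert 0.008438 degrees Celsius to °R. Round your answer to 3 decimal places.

°R = (°C + 273.15) × 9/5.
Applying the formula gives 491.685 °R.

491.685 °R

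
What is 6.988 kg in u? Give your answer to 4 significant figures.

4.208e+27 u

1 kilogram = 6.02214e+26 u.
So 6.988 × 6.02214e+26 ≈ 4.208e+27 u.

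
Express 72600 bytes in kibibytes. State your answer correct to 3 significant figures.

70.9 kibibytes

1 byte = 0.0009765625 KiB.
72600 × 0.0009765625 ≈ 70.9 KiB.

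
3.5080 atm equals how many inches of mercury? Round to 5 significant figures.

1 atmosphere = 29.9213 inches of mercury.
So 3.5080 × 29.9213 ≈ 104.96 inHg.

104.96 inHg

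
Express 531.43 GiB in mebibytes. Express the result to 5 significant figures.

544180 MiB

1 gibibyte = 1024.00 mebibytes.
Thus 531.43 × 1024.00 ≈ 544180 MiB.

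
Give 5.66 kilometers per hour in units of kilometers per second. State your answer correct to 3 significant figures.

1 km/h = 0.000277778 km/s.
Thus 5.66 × 0.000277778 ≈ 0.00157 km/s.

0.00157 kilometers per second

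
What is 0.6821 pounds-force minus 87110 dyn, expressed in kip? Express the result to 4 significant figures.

0.0004863 kips

0.6821 lbf = 0.000682100 kip and 87110 dyn = 0.000195831 kip.
0.000682100 − 0.000195831 ≈ 0.0004863 kip.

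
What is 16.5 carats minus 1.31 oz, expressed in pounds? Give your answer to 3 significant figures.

-0.0746 lb

16.5 ct = 0.00727525 lb and 1.31 oz = 0.0818750 lb.
0.00727525 − 0.0818750 ≈ -0.0746 lb.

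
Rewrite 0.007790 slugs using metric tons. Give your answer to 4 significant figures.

0.0001137 t

1 slug = 0.0145939 metric tons.
Thus 0.007790 × 0.0145939 ≈ 0.0001137 t.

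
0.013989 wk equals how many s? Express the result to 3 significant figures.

1 week = 604800 s.
0.013989 × 604800 ≈ 8460 s.

8460 s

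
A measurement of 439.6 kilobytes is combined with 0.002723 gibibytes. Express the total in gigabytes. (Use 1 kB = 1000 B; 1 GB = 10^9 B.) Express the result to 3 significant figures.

439.6 kB = 0.000439600 GB and 0.002723 GiB = 0.00292380 GB.
0.000439600 + 0.00292380 ≈ 0.00336 GB.

0.00336 gigabytes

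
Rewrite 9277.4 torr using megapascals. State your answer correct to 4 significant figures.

1.237 megapascals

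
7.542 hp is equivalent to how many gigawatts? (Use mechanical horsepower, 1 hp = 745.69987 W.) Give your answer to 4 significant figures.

5.624e-6 GW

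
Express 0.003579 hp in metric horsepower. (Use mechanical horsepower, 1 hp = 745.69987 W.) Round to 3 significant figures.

1 horsepower = 1.01387 metric horsepower.
So 0.003579 × 1.01387 ≈ 0.00363 PS.

0.00363 metric horsepower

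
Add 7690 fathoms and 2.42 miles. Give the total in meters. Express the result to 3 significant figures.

7690 fathom = 14063.5 m and 2.42 mi = 3894.61 m.
14063.5 + 3894.61 ≈ 18000 m.

18000 meters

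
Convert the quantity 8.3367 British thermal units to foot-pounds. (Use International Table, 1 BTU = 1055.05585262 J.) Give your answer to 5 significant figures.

6487.4 ft·lbf

1 BTU = 778.169 ft·lbf.
Then 8.3367 × 778.169 ≈ 6487.4 ft·lbf.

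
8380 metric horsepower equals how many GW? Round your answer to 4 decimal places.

1 PS = 7.35499e-7 gigawatts.
So 8380 × 7.35499e-7 ≈ 0.0062 GW.

0.0062 gigawatts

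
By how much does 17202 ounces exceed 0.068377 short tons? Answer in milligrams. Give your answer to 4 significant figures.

17202 oz = 4.87668e+8 mg and 0.068377 short ton = 6.20306e+7 mg.
4.87668e+8 − 6.20306e+7 ≈ 4.256e+8 mg.

4.256e+8 mg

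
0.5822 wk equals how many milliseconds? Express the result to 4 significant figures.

1 week = 6.04800e+8 milliseconds.
So 0.5822 × 6.04800e+8 ≈ 3.521e+8 ms.

3.521e+8 ms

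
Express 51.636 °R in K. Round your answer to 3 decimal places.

°R = K × 9/5.
Applying the formula gives 28.687 K.

28.687 K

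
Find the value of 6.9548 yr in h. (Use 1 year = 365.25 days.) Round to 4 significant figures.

60970 hours

1 year = 8766.00 hours.
6.9548 × 8766.00 ≈ 60970 h.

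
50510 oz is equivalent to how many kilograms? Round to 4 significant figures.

1 ounce = 0.0283495 kilograms.
50510 × 0.0283495 ≈ 1432 kg.

1432 kg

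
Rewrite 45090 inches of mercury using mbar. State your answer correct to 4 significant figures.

1.527e+6 millibar

1 inHg = 33.8639 millibar.
Then 45090 × 33.8639 ≈ 1.527e+6 mbar.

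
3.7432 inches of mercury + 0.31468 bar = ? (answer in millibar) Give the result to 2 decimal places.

441.44 mbar

3.7432 inHg = 126.759 mbar and 0.31468 bar = 314.680 mbar.
126.759 + 314.680 ≈ 441.44 mbar.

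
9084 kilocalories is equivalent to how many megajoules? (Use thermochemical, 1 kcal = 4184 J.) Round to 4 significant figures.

38.01 MJ

1 kcal = 0.00418400 MJ.
Then 9084 × 0.00418400 ≈ 38.01 MJ.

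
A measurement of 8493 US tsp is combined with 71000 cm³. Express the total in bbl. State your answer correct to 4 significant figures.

8493 US tsp = 0.263300 bbl and 71000 cm³ = 0.446577 bbl.
0.263300 + 0.446577 ≈ 0.7099 bbl.

0.7099 bbl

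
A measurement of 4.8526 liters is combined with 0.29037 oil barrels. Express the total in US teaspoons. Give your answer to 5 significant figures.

4.8526 L = 984.516 US tsp and 0.29037 bbl = 9366.17 US tsp.
984.516 + 9366.17 ≈ 10351 US tsp.

10351 US teaspoons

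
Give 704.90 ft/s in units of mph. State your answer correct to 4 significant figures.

480.6 miles per hour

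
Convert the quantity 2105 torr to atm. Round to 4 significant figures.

2.770 atm

1 torr = 0.00131579 atmospheres.
2105 × 0.00131579 ≈ 2.770 atm.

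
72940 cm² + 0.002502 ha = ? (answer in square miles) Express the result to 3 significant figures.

72940 cm² = 2.81623e-6 mi² and 0.002502 ha = 9.66028e-6 mi².
2.81623e-6 + 9.66028e-6 ≈ 1.25e-5 mi².

1.25e-5 mi²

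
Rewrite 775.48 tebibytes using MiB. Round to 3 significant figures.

8.13e+8 MiB

1 TiB = 1.04858e+6 mebibytes.
Thus 775.48 × 1.04858e+6 ≈ 8.13e+8 MiB.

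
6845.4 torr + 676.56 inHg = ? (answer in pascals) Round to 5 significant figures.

6845.4 torr = 912645 Pa and 676.56 inHg = 2.29110e+6 Pa.
912645 + 2.29110e+6 ≈ 3.2037e+6 Pa.

3.2037e+6 Pa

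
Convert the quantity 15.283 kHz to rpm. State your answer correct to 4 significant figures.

1 kilohertz = 60000.0 rpm.
So 15.283 × 60000.0 ≈ 917000 rpm.

917000 rpm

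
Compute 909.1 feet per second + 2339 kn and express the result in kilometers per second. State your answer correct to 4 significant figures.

1.480 km/s

909.1 ft/s = 0.277094 km/s and 2339 kn = 1.20329 km/s.
0.277094 + 1.20329 ≈ 1.480 km/s.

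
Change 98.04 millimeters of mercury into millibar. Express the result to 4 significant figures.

1 millimeter of mercury = 1.33322 mbar.
Then 98.04 × 1.33322 ≈ 130.7 mbar.

130.7 mbar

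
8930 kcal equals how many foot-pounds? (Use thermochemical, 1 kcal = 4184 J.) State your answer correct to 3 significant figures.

1 kcal = 3085.96 foot-pounds.
8930 × 3085.96 ≈ 2.76e+7 ft·lbf.

2.76e+7 foot-pounds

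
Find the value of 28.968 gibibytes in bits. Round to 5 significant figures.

1 gibibyte = 8.58993 × 10^9 bits.
So 28.968 × 8.58993 × 10^9 ≈ 2.4883 × 10^11 bit.

2.4883 × 10^11 bit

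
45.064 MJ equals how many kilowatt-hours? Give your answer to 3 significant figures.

12.5 kWh

1 megajoule = 0.277778 kilowatt-hours.
Then 45.064 × 0.277778 ≈ 12.5 kWh.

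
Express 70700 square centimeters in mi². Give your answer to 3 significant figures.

2.73 × 10^-6 mi²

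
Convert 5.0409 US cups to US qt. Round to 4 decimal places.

1.2602 US qt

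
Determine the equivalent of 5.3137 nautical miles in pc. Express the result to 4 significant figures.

3.189 × 10^-13 parsecs

1 nmi = 6.00192 × 10^-14 parsecs.
Then 5.3137 × 6.00192 × 10^-14 ≈ 3.189 × 10^-13 pc.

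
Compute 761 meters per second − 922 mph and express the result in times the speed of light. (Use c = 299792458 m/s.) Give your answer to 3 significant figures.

1.16e-6 times the speed of light

761 m/s = 2.53842e-6 c and 922 mph = 1.37485e-6 c.
2.53842e-6 − 1.37485e-6 ≈ 1.16e-6 c.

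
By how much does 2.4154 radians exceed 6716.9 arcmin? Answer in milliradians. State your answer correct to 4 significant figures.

461.5 milliradians

2.4154 rad = 2415.40 mrad and 6716.9 arcmin = 1953.87 mrad.
2415.40 − 1953.87 ≈ 461.5 mrad.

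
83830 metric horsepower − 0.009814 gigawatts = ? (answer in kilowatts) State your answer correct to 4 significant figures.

83830 PS = 61656.9 kW and 0.009814 GW = 9814.00 kW.
61656.9 − 9814.00 ≈ 51840 kW.

51840 kW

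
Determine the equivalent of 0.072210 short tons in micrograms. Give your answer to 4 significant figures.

6.551 × 10^10 micrograms

1 short ton = 9.07185 × 10^11 μg.
0.072210 × 9.07185 × 10^11 ≈ 6.551 × 10^10 μg.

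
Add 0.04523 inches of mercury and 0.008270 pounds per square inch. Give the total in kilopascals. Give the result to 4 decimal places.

0.04523 inHg = 0.153166 kPa and 0.008270 psi = 0.0570196 kPa.
0.153166 + 0.0570196 ≈ 0.2102 kPa.

0.2102 kPa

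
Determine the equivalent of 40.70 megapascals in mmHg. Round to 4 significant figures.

1 MPa = 7500.62 mmHg.
So 40.70 × 7500.62 ≈ 305300 mmHg.

305300 mmHg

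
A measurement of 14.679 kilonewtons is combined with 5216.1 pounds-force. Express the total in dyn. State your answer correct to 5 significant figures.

14.679 kN = 1.46790 × 10^9 dyn and 5216.1 lbf = 2.32024 × 10^9 dyn.
1.46790 × 10^9 + 2.32024 × 10^9 ≈ 3.7881 × 10^9 dyn.

3.7881 × 10^9 dynes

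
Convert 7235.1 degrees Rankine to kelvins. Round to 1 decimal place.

°R = K × 9/5.
Applying the formula gives 4019.5 K.

4019.5 kelvins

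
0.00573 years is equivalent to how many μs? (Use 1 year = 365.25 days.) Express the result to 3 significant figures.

1 year = 3.15576e+13 μs.
Thus 0.00573 × 3.15576e+13 ≈ 1.81e+11 μs.

1.81e+11 microseconds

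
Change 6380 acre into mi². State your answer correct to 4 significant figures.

9.969 square miles

1 acre = 0.00156250 mi².
Thus 6380 × 0.00156250 ≈ 9.969 mi².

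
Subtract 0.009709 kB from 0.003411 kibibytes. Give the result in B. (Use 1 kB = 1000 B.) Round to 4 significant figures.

-6.216 bytes

0.003411 KiB = 3.49286 B and 0.009709 kB = 9.70900 B.
3.49286 − 9.70900 ≈ -6.216 B.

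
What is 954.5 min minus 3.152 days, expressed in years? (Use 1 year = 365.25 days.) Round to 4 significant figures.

-0.006815 years

954.5 min = 0.00181478 yr and 3.152 d = 0.00862971 yr.
0.00181478 − 0.00862971 ≈ -0.006815 yr.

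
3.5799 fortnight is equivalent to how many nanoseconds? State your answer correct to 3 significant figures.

1 fortnight = 1.20960 × 10^15 nanoseconds.
Thus 3.5799 × 1.20960 × 10^15 ≈ 4.33 × 10^15 ns.

4.33 × 10^15 ns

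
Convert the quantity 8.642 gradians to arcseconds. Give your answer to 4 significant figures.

28000 arcseconds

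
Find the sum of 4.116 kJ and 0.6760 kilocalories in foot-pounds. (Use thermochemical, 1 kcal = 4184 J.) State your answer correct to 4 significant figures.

5122 ft·lbf

4.116 kJ = 3035.81 ft·lbf and 0.6760 kcal = 2086.11 ft·lbf.
3035.81 + 2086.11 ≈ 5122 ft·lbf.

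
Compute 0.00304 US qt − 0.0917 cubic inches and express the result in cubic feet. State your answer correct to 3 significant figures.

4.85 × 10^-5 ft³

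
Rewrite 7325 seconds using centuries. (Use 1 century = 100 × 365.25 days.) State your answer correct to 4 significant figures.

1 s = 3.16881e-10 centuries.
7325 × 3.16881e-10 ≈ 2.321e-6 century.

2.321e-6 century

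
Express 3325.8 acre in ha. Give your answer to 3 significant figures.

1350 ha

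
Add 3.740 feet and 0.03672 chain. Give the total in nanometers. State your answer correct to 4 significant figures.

1.879e+9 nanometers

3.740 ft = 1.13995e+9 nm and 0.03672 chain = 7.38689e+8 nm.
1.13995e+9 + 7.38689e+8 ≈ 1.879e+9 nm.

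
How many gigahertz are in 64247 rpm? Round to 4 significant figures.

1.071e-6 gigahertz

1 rpm = 1.66667e-11 GHz.
64247 × 1.66667e-11 ≈ 1.071e-6 GHz.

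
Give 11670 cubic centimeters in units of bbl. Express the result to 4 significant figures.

1 cm³ = 6.28981 × 10^-6 bbl.
So 11670 × 6.28981 × 10^-6 ≈ 0.07340 bbl.

0.07340 bbl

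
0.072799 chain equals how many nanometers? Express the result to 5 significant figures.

1 chain = 2.01168e+10 nanometers.
So 0.072799 × 2.01168e+10 ≈ 1.4645e+9 nm.

1.4645e+9 nm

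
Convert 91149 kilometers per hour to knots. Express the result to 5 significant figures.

1 km/h = 0.539957 kn.
So 91149 × 0.539957 ≈ 49217 kn.

49217 kn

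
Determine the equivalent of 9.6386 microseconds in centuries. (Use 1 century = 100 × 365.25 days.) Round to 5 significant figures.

3.0543e-15 centuries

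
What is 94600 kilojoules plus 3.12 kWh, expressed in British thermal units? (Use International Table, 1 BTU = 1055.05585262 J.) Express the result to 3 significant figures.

100000 BTU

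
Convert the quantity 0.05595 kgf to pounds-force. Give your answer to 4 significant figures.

0.1233 lbf

1 kilogram-force = 2.20462 pounds-force.
Then 0.05595 × 2.20462 ≈ 0.1233 lbf.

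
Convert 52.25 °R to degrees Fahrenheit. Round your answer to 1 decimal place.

°R = °F + 459.67.
Applying the formula gives -407.4 °F.

-407.4 °F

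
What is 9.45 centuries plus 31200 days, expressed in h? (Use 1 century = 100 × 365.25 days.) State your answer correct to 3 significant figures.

9.45 century = 8.28387 × 10^6 h and 31200 d = 748800 h.
8.28387 × 10^6 + 748800 ≈ 9.03 × 10^6 h.

9.03 × 10^6 h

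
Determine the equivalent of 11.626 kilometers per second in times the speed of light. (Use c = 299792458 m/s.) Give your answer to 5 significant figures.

3.8780 × 10^-5 times the speed of light

1 km/s = 3.33564 × 10^-6 times the speed of light.
Then 11.626 × 3.33564 × 10^-6 ≈ 3.8780 × 10^-5 c.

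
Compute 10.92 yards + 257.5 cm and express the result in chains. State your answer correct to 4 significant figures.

0.6244 chain

10.92 yd = 0.496364 chain and 257.5 cm = 0.128002 chain.
0.496364 + 0.128002 ≈ 0.6244 chain.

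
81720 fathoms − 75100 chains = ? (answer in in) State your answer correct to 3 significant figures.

-5.36 × 10^7 inches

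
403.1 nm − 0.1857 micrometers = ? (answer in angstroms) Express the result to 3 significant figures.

403.1 nm = 4031.00 Å and 0.1857 μm = 1857.00 Å.
4031.00 − 1857.00 ≈ 2170 Å.

2170 Å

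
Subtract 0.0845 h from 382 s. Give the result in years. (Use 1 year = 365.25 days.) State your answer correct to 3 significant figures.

2.47e-6 yr

382 s = 1.21048e-5 yr and 0.0845 h = 9.63952e-6 yr.
1.21048e-5 − 9.63952e-6 ≈ 2.47e-6 yr.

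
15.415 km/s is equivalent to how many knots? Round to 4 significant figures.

1 km/s = 1943.84 knots.
So 15.415 × 1943.84 ≈ 29960 kn.

29960 knots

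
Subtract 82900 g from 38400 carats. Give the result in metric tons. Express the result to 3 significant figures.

-0.0752 t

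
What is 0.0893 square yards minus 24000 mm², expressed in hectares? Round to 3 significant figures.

5.07e-6 ha

0.0893 yd² = 7.46662e-6 ha and 24000 mm² = 2.40000e-6 ha.
7.46662e-6 − 2.40000e-6 ≈ 5.07e-6 ha.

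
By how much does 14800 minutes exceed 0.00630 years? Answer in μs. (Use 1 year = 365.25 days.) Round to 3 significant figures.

6.89e+11 microseconds

14800 min = 8.88000e+11 μs and 0.00630 yr = 1.98813e+11 μs.
8.88000e+11 − 1.98813e+11 ≈ 6.89e+11 μs.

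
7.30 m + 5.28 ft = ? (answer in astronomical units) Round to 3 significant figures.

5.96 × 10^-11 au

7.30 m = 4.87975 × 10^-11 au and 5.28 ft = 1.07578 × 10^-11 au.
4.87975 × 10^-11 + 1.07578 × 10^-11 ≈ 5.96 × 10^-11 au.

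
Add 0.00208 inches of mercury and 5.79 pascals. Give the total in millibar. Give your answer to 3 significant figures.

0.00208 inHg = 0.0704369 mbar and 5.79 Pa = 0.0579000 mbar.
0.0704369 + 0.0579000 ≈ 0.128 mbar.

0.128 millibar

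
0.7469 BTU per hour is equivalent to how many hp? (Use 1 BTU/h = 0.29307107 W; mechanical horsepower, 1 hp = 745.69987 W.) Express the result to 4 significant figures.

1 BTU per hour = 0.000393015 hp.
0.7469 × 0.000393015 ≈ 0.0002935 hp.

0.0002935 hp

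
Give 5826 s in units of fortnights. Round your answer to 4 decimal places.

0.0048 fortnights

1 second = 8.26720 × 10^-7 fortnight.
5826 × 8.26720 × 10^-7 ≈ 0.0048 fortnight.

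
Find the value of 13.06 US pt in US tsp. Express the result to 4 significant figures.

1 US pint = 96.0000 US tsp.
13.06 × 96.0000 ≈ 1254 US tsp.

1254 US teaspoons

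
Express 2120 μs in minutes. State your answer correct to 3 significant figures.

3.53 × 10^-5 min

1 microsecond = 1.66667 × 10^-8 minutes.
So 2120 × 1.66667 × 10^-8 ≈ 3.53 × 10^-5 min.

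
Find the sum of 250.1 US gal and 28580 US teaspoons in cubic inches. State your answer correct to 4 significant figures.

66370 in³

250.1 US gal = 57773.1 in³ and 28580 US tsp = 8596.33 in³.
57773.1 + 8596.33 ≈ 66370 in³.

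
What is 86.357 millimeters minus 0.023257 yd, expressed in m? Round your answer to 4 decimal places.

86.357 mm = 0.0863570 m and 0.023257 yd = 0.0212662 m.
0.0863570 − 0.0212662 ≈ 0.0651 m.

0.0651 meters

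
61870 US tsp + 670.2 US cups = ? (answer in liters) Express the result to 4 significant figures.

61870 US tsp = 304.952 L and 670.2 US cup = 158.561 L.
304.952 + 158.561 ≈ 463.5 L.

463.5 L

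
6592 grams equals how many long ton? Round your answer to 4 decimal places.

0.0065 long ton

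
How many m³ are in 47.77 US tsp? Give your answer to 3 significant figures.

1 US tsp = 4.92892 × 10^-6 cubic meters.
Thus 47.77 × 4.92892 × 10^-6 ≈ 0.000235 m³.

0.000235 m³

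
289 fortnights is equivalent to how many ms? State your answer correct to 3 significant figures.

3.50 × 10^11 ms

1 fortnight = 1.20960 × 10^9 ms.
Thus 289 × 1.20960 × 10^9 ≈ 3.50 × 10^11 ms.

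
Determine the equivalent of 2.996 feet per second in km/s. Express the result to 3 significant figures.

1 ft/s = 0.000304800 km/s.
Thus 2.996 × 0.000304800 ≈ 0.000913 km/s.

0.000913 kilometers per second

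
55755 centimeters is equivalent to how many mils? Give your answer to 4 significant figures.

2.195e+7 mil

1 cm = 393.701 mils.
So 55755 × 393.701 ≈ 2.195e+7 mil.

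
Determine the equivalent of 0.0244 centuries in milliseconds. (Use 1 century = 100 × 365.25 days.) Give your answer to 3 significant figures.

1 century = 3.15576e+12 milliseconds.
0.0244 × 3.15576e+12 ≈ 7.70e+10 ms.

7.70e+10 ms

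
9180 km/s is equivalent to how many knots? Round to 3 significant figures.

1 kilometer per second = 1943.84 kn.
Thus 9180 × 1943.84 ≈ 1.78 × 10^7 kn.

1.78 × 10^7 kn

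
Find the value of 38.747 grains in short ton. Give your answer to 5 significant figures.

1 gr = 7.14286e-8 short tons.
Then 38.747 × 7.14286e-8 ≈ 2.7676e-6 short ton.

2.7676e-6 short tons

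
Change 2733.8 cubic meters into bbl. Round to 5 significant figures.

1 cubic meter = 6.28981 bbl.
Then 2733.8 × 6.28981 ≈ 17195 bbl.

17195 oil barrels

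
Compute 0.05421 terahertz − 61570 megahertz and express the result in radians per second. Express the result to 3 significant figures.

-4.62e+10 radians per second

0.05421 THz = 3.40611e+11 rad/s and 61570 MHz = 3.86856e+11 rad/s.
3.40611e+11 − 3.86856e+11 ≈ -4.62e+10 rad/s.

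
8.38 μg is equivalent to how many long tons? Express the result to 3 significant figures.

1 microgram = 9.84207 × 10^-13 long tons.
Then 8.38 × 9.84207 × 10^-13 ≈ 8.25 × 10^-12 long ton.

8.25 × 10^-12 long tons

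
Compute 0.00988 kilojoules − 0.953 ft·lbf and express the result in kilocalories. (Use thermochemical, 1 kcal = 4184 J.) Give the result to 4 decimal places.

0.00988 kJ = 0.00236138 kcal and 0.953 ft·lbf = 0.000308818 kcal.
0.00236138 − 0.000308818 ≈ 0.0021 kcal.

0.0021 kilocalories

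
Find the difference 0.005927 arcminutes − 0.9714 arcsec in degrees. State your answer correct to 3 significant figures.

-0.000171 °

0.005927 arcmin = 9.87833 × 10^-5 ° and 0.9714 arcsec = 0.000269833 °.
9.87833 × 10^-5 − 0.000269833 ≈ -0.000171 °.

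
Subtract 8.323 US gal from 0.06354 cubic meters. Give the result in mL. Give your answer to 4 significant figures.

0.06354 m³ = 63540.0 mL and 8.323 US gal = 31506.0 mL.
63540.0 − 31506.0 ≈ 32030 mL.

32030 milliliters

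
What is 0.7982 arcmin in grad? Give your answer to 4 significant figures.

1 arcminute = 0.0185185 grad.
Then 0.7982 × 0.0185185 ≈ 0.01478 grad.

0.01478 gradians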